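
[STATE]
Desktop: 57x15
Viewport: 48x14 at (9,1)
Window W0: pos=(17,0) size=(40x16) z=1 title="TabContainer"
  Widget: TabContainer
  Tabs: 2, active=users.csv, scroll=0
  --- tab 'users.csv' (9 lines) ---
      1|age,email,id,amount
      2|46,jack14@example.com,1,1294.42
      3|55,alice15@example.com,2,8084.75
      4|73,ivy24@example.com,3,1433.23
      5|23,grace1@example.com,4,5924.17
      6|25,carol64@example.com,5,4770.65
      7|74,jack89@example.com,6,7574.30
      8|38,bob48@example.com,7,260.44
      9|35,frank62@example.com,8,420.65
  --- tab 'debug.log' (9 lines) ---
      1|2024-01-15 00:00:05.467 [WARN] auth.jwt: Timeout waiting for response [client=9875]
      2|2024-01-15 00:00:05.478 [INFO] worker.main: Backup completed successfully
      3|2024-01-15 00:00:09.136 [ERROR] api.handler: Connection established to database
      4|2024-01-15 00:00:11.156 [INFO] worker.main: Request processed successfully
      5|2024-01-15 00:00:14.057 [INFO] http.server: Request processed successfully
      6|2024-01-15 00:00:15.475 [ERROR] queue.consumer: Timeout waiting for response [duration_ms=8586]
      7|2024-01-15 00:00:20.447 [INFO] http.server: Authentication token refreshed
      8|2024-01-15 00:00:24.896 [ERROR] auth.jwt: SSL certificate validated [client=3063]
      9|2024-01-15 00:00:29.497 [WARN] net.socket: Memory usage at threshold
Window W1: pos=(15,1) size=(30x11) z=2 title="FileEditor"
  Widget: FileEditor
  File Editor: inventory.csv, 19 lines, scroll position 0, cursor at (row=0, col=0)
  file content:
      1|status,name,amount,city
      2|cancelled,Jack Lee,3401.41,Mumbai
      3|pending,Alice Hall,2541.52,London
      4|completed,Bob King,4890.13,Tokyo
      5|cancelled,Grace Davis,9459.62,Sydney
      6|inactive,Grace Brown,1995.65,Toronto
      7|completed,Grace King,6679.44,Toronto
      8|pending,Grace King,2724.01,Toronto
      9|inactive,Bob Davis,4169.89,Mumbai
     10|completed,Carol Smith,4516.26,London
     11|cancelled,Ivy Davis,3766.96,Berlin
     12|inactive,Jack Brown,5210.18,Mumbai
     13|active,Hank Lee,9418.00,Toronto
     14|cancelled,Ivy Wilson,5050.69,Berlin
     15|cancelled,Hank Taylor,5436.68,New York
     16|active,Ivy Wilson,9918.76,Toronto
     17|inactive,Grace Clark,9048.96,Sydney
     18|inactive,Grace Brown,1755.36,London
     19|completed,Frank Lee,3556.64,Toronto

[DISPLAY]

      ┏━━━━━━━━━━━━━━━━━━━━━━━━━━━━┓           ┃
      ┃ FileEditor                 ┃───────────┨
      ┠────────────────────────────┨           ┃
      ┃█tatus,name,amount,city    ▲┃───────────┃
      ┃cancelled,Jack Lee,3401.41,█┃           ┃
      ┃pending,Alice Hall,2541.52,░┃4.42       ┃
      ┃completed,Bob King,4890.13,░┃84.75      ┃
      ┃cancelled,Grace Davis,9459.░┃.23        ┃
      ┃inactive,Grace Brown,1995.6░┃4.17       ┃
      ┃completed,Grace King,6679.4▼┃70.65      ┃
      ┗━━━━━━━━━━━━━━━━━━━━━━━━━━━━┛4.30       ┃
        ┃38,bob48@example.com,7,260.44         ┃
        ┃35,frank62@example.com,8,420.65       ┃
        ┃                                      ┃


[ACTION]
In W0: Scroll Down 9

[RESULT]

      ┏━━━━━━━━━━━━━━━━━━━━━━━━━━━━┓           ┃
      ┃ FileEditor                 ┃───────────┨
      ┠────────────────────────────┨           ┃
      ┃█tatus,name,amount,city    ▲┃───────────┃
      ┃cancelled,Jack Lee,3401.41,█┃0.65       ┃
      ┃pending,Alice Hall,2541.52,░┃           ┃
      ┃completed,Bob King,4890.13,░┃           ┃
      ┃cancelled,Grace Davis,9459.░┃           ┃
      ┃inactive,Grace Brown,1995.6░┃           ┃
      ┃completed,Grace King,6679.4▼┃           ┃
      ┗━━━━━━━━━━━━━━━━━━━━━━━━━━━━┛           ┃
        ┃                                      ┃
        ┃                                      ┃
        ┃                                      ┃


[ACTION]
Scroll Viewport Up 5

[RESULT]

        ┏━━━━━━━━━━━━━━━━━━━━━━━━━━━━━━━━━━━━━━┓
      ┏━━━━━━━━━━━━━━━━━━━━━━━━━━━━┓           ┃
      ┃ FileEditor                 ┃───────────┨
      ┠────────────────────────────┨           ┃
      ┃█tatus,name,amount,city    ▲┃───────────┃
      ┃cancelled,Jack Lee,3401.41,█┃0.65       ┃
      ┃pending,Alice Hall,2541.52,░┃           ┃
      ┃completed,Bob King,4890.13,░┃           ┃
      ┃cancelled,Grace Davis,9459.░┃           ┃
      ┃inactive,Grace Brown,1995.6░┃           ┃
      ┃completed,Grace King,6679.4▼┃           ┃
      ┗━━━━━━━━━━━━━━━━━━━━━━━━━━━━┛           ┃
        ┃                                      ┃
        ┃                                      ┃


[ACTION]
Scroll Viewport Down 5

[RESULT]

      ┏━━━━━━━━━━━━━━━━━━━━━━━━━━━━┓           ┃
      ┃ FileEditor                 ┃───────────┨
      ┠────────────────────────────┨           ┃
      ┃█tatus,name,amount,city    ▲┃───────────┃
      ┃cancelled,Jack Lee,3401.41,█┃0.65       ┃
      ┃pending,Alice Hall,2541.52,░┃           ┃
      ┃completed,Bob King,4890.13,░┃           ┃
      ┃cancelled,Grace Davis,9459.░┃           ┃
      ┃inactive,Grace Brown,1995.6░┃           ┃
      ┃completed,Grace King,6679.4▼┃           ┃
      ┗━━━━━━━━━━━━━━━━━━━━━━━━━━━━┛           ┃
        ┃                                      ┃
        ┃                                      ┃
        ┃                                      ┃


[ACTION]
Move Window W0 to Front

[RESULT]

      ┏━┃ TabContainer                         ┃
      ┃ ┠──────────────────────────────────────┨
      ┠─┃[users.csv]│ debug.log                ┃
      ┃█┃──────────────────────────────────────┃
      ┃c┃35,frank62@example.com,8,420.65       ┃
      ┃p┃                                      ┃
      ┃c┃                                      ┃
      ┃c┃                                      ┃
      ┃i┃                                      ┃
      ┃c┃                                      ┃
      ┗━┃                                      ┃
        ┃                                      ┃
        ┃                                      ┃
        ┃                                      ┃


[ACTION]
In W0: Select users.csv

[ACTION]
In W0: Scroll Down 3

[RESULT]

      ┏━┃ TabContainer                         ┃
      ┃ ┠──────────────────────────────────────┨
      ┠─┃[users.csv]│ debug.log                ┃
      ┃█┃──────────────────────────────────────┃
      ┃c┃73,ivy24@example.com,3,1433.23        ┃
      ┃p┃23,grace1@example.com,4,5924.17       ┃
      ┃c┃25,carol64@example.com,5,4770.65      ┃
      ┃c┃74,jack89@example.com,6,7574.30       ┃
      ┃i┃38,bob48@example.com,7,260.44         ┃
      ┃c┃35,frank62@example.com,8,420.65       ┃
      ┗━┃                                      ┃
        ┃                                      ┃
        ┃                                      ┃
        ┃                                      ┃


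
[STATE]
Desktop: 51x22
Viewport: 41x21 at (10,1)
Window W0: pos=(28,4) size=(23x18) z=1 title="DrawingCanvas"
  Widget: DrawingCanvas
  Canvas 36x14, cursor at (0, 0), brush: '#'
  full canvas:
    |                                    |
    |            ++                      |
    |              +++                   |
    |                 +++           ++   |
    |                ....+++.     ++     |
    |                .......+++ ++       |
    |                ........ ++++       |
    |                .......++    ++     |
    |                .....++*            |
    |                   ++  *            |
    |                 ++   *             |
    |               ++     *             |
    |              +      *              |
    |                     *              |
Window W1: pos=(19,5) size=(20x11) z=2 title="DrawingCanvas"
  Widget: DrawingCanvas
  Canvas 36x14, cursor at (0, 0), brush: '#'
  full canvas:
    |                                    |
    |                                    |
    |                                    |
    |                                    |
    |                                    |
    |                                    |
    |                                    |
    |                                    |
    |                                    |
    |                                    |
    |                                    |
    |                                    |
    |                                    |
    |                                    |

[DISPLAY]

                                         
                                         
                                         
                  ┏━━━━━━━━━━━━━━━━━━━━━┓
         ┏━━━━━━━━━━━━━━━━━━┓nvas       ┃
         ┃ DrawingCanvas    ┃───────────┨
         ┠──────────────────┨           ┃
         ┃+                 ┃  ++       ┃
         ┃                  ┃    +++    ┃
         ┃                  ┃       +++ ┃
         ┃                  ┃      ....+┃
         ┃                  ┃      .....┃
         ┃                  ┃      .....┃
         ┃                  ┃      .....┃
         ┗━━━━━━━━━━━━━━━━━━┛      .....┃
                  ┃                   ++┃
                  ┃                 ++  ┃
                  ┃               ++    ┃
                  ┃              +      ┃
                  ┃                     ┃
                  ┗━━━━━━━━━━━━━━━━━━━━━┛


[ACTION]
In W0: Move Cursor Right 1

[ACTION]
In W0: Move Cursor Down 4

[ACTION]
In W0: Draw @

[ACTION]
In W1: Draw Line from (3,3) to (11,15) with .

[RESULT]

                                         
                                         
                                         
                  ┏━━━━━━━━━━━━━━━━━━━━━┓
         ┏━━━━━━━━━━━━━━━━━━┓nvas       ┃
         ┃ DrawingCanvas    ┃───────────┨
         ┠──────────────────┨           ┃
         ┃+                 ┃  ++       ┃
         ┃                  ┃    +++    ┃
         ┃                  ┃       +++ ┃
         ┃   .              ┃      ....+┃
         ┃    ..            ┃      .....┃
         ┃      .           ┃      .....┃
         ┃       ..         ┃      .....┃
         ┗━━━━━━━━━━━━━━━━━━┛      .....┃
                  ┃                   ++┃
                  ┃                 ++  ┃
                  ┃               ++    ┃
                  ┃              +      ┃
                  ┃                     ┃
                  ┗━━━━━━━━━━━━━━━━━━━━━┛


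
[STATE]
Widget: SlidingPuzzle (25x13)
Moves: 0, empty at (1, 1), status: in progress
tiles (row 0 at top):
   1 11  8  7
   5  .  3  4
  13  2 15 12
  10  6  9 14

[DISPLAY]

┌────┬────┬────┬────┐    
│  1 │ 11 │  8 │  7 │    
├────┼────┼────┼────┤    
│  5 │    │  3 │  4 │    
├────┼────┼────┼────┤    
│ 13 │  2 │ 15 │ 12 │    
├────┼────┼────┼────┤    
│ 10 │  6 │  9 │ 14 │    
└────┴────┴────┴────┘    
Moves: 0                 
                         
                         
                         


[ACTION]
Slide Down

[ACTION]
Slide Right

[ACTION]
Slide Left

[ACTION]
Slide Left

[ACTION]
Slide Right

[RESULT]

┌────┬────┬────┬────┐    
│  1 │    │  8 │  7 │    
├────┼────┼────┼────┤    
│  5 │ 11 │  3 │  4 │    
├────┼────┼────┼────┤    
│ 13 │  2 │ 15 │ 12 │    
├────┼────┼────┼────┤    
│ 10 │  6 │  9 │ 14 │    
└────┴────┴────┴────┘    
Moves: 5                 
                         
                         
                         


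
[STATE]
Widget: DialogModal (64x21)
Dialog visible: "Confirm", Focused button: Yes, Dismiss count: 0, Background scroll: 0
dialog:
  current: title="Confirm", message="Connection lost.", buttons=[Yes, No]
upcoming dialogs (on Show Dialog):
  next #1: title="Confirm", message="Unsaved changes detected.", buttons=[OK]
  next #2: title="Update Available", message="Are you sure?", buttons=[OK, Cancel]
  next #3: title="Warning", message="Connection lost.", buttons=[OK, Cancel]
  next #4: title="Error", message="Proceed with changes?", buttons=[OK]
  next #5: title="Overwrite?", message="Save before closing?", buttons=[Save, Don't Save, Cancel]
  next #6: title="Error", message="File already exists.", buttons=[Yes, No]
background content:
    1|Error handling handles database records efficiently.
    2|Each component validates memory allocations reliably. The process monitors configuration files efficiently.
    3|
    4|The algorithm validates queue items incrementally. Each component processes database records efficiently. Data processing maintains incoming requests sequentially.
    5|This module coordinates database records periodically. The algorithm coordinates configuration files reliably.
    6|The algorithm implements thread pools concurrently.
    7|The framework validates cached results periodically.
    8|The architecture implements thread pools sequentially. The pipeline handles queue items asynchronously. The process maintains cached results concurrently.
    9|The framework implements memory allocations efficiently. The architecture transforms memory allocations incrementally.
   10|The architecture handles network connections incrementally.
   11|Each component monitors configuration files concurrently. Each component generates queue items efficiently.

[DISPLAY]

Error handling handles database records efficiently.            
Each component validates memory allocations reliably. The proces
                                                                
The algorithm validates queue items incrementally. Each componen
This module coordinates database records periodically. The algor
The algorithm implements thread pools concurrently.             
The framework validates cached results periodically.            
The architecture implements thread pools sequentially. The pipel
The framework implemen┌──────────────────┐s efficiently. The arc
The architecture handl│     Confirm      │ns incrementally.     
Each component monitor│ Connection lost. │s concurrently. Each c
                      │    [Yes]  No     │                      
                      └──────────────────┘                      
                                                                
                                                                
                                                                
                                                                
                                                                
                                                                
                                                                
                                                                


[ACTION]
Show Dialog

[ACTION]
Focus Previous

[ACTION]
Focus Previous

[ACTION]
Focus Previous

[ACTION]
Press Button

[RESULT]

Error handling handles database records efficiently.            
Each component validates memory allocations reliably. The proces
                                                                
The algorithm validates queue items incrementally. Each componen
This module coordinates database records periodically. The algor
The algorithm implements thread pools concurrently.             
The framework validates cached results periodically.            
The architecture implements thread pools sequentially. The pipel
The framework implements memory allocations efficiently. The arc
The architecture handles network connections incrementally.     
Each component monitors configuration files concurrently. Each c
                                                                
                                                                
                                                                
                                                                
                                                                
                                                                
                                                                
                                                                
                                                                
                                                                


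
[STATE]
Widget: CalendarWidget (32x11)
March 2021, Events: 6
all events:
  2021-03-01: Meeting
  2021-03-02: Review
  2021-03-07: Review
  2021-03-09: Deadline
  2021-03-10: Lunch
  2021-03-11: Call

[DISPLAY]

           March 2021           
Mo Tu We Th Fr Sa Su            
 1*  2*  3  4  5  6  7*         
 8  9* 10* 11* 12 13 14         
15 16 17 18 19 20 21            
22 23 24 25 26 27 28            
29 30 31                        
                                
                                
                                
                                


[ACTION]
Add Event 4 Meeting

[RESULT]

           March 2021           
Mo Tu We Th Fr Sa Su            
 1*  2*  3  4*  5  6  7*        
 8  9* 10* 11* 12 13 14         
15 16 17 18 19 20 21            
22 23 24 25 26 27 28            
29 30 31                        
                                
                                
                                
                                


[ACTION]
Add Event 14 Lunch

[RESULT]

           March 2021           
Mo Tu We Th Fr Sa Su            
 1*  2*  3  4*  5  6  7*        
 8  9* 10* 11* 12 13 14*        
15 16 17 18 19 20 21            
22 23 24 25 26 27 28            
29 30 31                        
                                
                                
                                
                                


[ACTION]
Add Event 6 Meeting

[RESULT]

           March 2021           
Mo Tu We Th Fr Sa Su            
 1*  2*  3  4*  5  6*  7*       
 8  9* 10* 11* 12 13 14*        
15 16 17 18 19 20 21            
22 23 24 25 26 27 28            
29 30 31                        
                                
                                
                                
                                


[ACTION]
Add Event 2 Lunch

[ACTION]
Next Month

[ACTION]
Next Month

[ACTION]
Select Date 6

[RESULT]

            May 2021            
Mo Tu We Th Fr Sa Su            
                1  2            
 3  4  5 [ 6]  7  8  9          
10 11 12 13 14 15 16            
17 18 19 20 21 22 23            
24 25 26 27 28 29 30            
31                              
                                
                                
                                


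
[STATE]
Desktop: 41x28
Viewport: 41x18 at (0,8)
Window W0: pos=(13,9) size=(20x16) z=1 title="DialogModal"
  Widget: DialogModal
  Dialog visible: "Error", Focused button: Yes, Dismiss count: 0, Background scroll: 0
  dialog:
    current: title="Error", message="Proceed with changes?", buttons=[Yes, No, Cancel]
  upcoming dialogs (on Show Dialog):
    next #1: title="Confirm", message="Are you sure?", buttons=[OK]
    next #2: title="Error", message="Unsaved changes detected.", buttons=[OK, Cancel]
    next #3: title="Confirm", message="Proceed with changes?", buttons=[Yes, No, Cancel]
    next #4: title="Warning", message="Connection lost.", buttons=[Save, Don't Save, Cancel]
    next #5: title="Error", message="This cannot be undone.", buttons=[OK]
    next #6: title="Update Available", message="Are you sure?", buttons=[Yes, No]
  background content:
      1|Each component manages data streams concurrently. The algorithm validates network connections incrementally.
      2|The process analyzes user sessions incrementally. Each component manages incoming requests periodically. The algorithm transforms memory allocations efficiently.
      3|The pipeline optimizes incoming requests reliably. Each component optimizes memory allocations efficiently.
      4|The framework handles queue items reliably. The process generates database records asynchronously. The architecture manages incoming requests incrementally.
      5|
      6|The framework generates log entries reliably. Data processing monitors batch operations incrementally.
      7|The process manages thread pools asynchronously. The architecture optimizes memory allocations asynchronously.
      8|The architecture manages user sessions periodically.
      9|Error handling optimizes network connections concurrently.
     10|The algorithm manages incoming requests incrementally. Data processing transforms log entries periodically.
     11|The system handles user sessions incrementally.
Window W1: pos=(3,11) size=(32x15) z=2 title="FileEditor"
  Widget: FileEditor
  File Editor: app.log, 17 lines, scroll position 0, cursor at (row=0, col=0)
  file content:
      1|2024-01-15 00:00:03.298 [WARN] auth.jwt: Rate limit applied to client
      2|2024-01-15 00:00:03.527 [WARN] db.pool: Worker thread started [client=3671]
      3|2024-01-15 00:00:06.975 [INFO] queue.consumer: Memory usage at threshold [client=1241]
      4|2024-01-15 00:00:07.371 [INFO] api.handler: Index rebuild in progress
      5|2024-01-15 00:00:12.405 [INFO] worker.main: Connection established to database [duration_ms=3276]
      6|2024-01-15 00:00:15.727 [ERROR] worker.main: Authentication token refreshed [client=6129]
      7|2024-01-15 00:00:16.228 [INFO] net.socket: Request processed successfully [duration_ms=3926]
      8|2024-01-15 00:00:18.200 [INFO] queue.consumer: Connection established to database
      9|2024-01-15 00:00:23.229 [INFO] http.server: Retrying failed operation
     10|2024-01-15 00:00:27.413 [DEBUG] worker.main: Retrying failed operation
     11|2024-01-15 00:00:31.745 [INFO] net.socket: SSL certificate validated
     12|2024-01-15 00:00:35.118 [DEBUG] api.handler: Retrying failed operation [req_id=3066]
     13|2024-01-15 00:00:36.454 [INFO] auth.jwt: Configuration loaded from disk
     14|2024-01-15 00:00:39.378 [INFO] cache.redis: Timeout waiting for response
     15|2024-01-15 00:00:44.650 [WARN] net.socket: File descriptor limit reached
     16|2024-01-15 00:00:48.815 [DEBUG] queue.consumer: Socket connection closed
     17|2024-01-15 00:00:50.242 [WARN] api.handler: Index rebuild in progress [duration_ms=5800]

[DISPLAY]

                                         
             ┏━━━━━━━━━━━━━━━━━━┓        
             ┃ DialogModal      ┃        
   ┏━━━━━━━━━━━━━━━━━━━━━━━━━━━━━━┓      
   ┃ FileEditor                   ┃      
   ┠──────────────────────────────┨      
   ┃█024-01-15 00:00:03.298 [WARN▲┃      
   ┃2024-01-15 00:00:03.527 [WARN█┃      
   ┃2024-01-15 00:00:06.975 [INFO░┃      
   ┃2024-01-15 00:00:07.371 [INFO░┃      
   ┃2024-01-15 00:00:12.405 [INFO░┃      
   ┃2024-01-15 00:00:15.727 [ERRO░┃      
   ┃2024-01-15 00:00:16.228 [INFO░┃      
   ┃2024-01-15 00:00:18.200 [INFO░┃      
   ┃2024-01-15 00:00:23.229 [INFO░┃      
   ┃2024-01-15 00:00:27.413 [DEBU░┃      
   ┃2024-01-15 00:00:31.745 [INFO▼┃      
   ┗━━━━━━━━━━━━━━━━━━━━━━━━━━━━━━┛      


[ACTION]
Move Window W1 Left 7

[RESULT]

                                         
             ┏━━━━━━━━━━━━━━━━━━┓        
             ┃ DialogModal      ┃        
┏━━━━━━━━━━━━━━━━━━━━━━━━━━━━━━┓┨        
┃ FileEditor                   ┃┃        
┠──────────────────────────────┨┃        
┃█024-01-15 00:00:03.298 [WARN▲┃┃        
┃2024-01-15 00:00:03.527 [WARN█┃┃        
┃2024-01-15 00:00:06.975 [INFO░┃┃        
┃2024-01-15 00:00:07.371 [INFO░┃┃        
┃2024-01-15 00:00:12.405 [INFO░┃┃        
┃2024-01-15 00:00:15.727 [ERRO░┃┃        
┃2024-01-15 00:00:16.228 [INFO░┃┃        
┃2024-01-15 00:00:18.200 [INFO░┃┃        
┃2024-01-15 00:00:23.229 [INFO░┃┃        
┃2024-01-15 00:00:27.413 [DEBU░┃┃        
┃2024-01-15 00:00:31.745 [INFO▼┃┛        
┗━━━━━━━━━━━━━━━━━━━━━━━━━━━━━━┛         


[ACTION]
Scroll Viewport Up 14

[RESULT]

                                         
                                         
                                         
                                         
                                         
                                         
                                         
                                         
                                         
             ┏━━━━━━━━━━━━━━━━━━┓        
             ┃ DialogModal      ┃        
┏━━━━━━━━━━━━━━━━━━━━━━━━━━━━━━┓┨        
┃ FileEditor                   ┃┃        
┠──────────────────────────────┨┃        
┃█024-01-15 00:00:03.298 [WARN▲┃┃        
┃2024-01-15 00:00:03.527 [WARN█┃┃        
┃2024-01-15 00:00:06.975 [INFO░┃┃        
┃2024-01-15 00:00:07.371 [INFO░┃┃        


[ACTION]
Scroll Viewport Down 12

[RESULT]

             ┃ DialogModal      ┃        
┏━━━━━━━━━━━━━━━━━━━━━━━━━━━━━━┓┨        
┃ FileEditor                   ┃┃        
┠──────────────────────────────┨┃        
┃█024-01-15 00:00:03.298 [WARN▲┃┃        
┃2024-01-15 00:00:03.527 [WARN█┃┃        
┃2024-01-15 00:00:06.975 [INFO░┃┃        
┃2024-01-15 00:00:07.371 [INFO░┃┃        
┃2024-01-15 00:00:12.405 [INFO░┃┃        
┃2024-01-15 00:00:15.727 [ERRO░┃┃        
┃2024-01-15 00:00:16.228 [INFO░┃┃        
┃2024-01-15 00:00:18.200 [INFO░┃┃        
┃2024-01-15 00:00:23.229 [INFO░┃┃        
┃2024-01-15 00:00:27.413 [DEBU░┃┃        
┃2024-01-15 00:00:31.745 [INFO▼┃┛        
┗━━━━━━━━━━━━━━━━━━━━━━━━━━━━━━┛         
                                         
                                         


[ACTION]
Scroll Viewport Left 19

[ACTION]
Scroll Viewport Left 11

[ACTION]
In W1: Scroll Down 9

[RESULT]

             ┃ DialogModal      ┃        
┏━━━━━━━━━━━━━━━━━━━━━━━━━━━━━━┓┨        
┃ FileEditor                   ┃┃        
┠──────────────────────────────┨┃        
┃2024-01-15 00:00:16.228 [INFO▲┃┃        
┃2024-01-15 00:00:18.200 [INFO░┃┃        
┃2024-01-15 00:00:23.229 [INFO░┃┃        
┃2024-01-15 00:00:27.413 [DEBU░┃┃        
┃2024-01-15 00:00:31.745 [INFO░┃┃        
┃2024-01-15 00:00:35.118 [DEBU░┃┃        
┃2024-01-15 00:00:36.454 [INFO░┃┃        
┃2024-01-15 00:00:39.378 [INFO░┃┃        
┃2024-01-15 00:00:44.650 [WARN░┃┃        
┃2024-01-15 00:00:48.815 [DEBU█┃┃        
┃2024-01-15 00:00:50.242 [WARN▼┃┛        
┗━━━━━━━━━━━━━━━━━━━━━━━━━━━━━━┛         
                                         
                                         


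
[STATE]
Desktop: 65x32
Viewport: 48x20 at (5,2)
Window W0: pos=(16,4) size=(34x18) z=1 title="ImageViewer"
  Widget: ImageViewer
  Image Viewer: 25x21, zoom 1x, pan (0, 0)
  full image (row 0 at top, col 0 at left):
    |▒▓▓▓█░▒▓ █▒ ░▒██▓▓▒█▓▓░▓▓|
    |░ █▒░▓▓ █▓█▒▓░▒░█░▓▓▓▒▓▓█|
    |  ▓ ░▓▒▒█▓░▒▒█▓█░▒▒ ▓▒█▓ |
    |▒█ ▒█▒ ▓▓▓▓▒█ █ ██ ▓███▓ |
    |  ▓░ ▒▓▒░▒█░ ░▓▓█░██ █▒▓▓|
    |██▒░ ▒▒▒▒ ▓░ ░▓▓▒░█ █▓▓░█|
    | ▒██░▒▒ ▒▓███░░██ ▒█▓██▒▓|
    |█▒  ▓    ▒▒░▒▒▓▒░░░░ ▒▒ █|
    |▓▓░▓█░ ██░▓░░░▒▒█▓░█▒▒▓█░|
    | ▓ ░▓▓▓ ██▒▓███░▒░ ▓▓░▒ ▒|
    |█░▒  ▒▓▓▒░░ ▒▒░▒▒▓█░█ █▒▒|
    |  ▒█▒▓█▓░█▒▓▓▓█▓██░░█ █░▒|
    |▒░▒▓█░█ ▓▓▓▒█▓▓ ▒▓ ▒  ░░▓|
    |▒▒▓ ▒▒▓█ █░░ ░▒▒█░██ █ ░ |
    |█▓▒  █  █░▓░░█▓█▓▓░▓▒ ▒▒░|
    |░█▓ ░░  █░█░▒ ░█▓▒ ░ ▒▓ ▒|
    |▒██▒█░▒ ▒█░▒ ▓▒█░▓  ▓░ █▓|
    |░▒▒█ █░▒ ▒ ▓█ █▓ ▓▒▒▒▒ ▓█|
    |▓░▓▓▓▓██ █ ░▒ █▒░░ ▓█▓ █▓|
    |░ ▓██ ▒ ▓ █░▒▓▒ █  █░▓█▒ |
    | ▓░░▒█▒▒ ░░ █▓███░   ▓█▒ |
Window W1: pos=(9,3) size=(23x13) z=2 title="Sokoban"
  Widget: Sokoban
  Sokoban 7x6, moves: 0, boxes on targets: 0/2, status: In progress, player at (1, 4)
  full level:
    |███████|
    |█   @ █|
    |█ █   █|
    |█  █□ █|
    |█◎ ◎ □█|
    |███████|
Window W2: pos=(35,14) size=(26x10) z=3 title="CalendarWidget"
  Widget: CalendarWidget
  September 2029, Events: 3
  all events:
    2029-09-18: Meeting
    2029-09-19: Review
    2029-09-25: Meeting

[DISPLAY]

                                                
    ┏━━━━━━━━━━━━━━━━━━━━━┓                     
    ┃ Sokoban             ┃━━━━━━━━━━━━━━━━━┓   
    ┠─────────────────────┨                 ┃   
    ┃███████              ┃─────────────────┨   
    ┃█   @ █              ┃█▓▓▒█▓▓░▓▓       ┃   
    ┃█ █   █              ┃░█░▓▓▓▒▓▓█       ┃   
    ┃█  █□ █              ┃█░▒▒ ▓▒█▓        ┃   
    ┃█◎ ◎ □█              ┃ ██ ▓███▓        ┃   
    ┃███████              ┃▓█░██ █▒▓▓       ┃   
    ┃Moves: 0  0/2        ┃▓▒░█ █▓▓░█       ┃   
    ┃                     ┃██ ▒█▓██▒▓       ┃   
    ┃                     ┃▒░░┏━━━━━━━━━━━━━━━━━
    ┗━━━━━━━━━━━━━━━━━━━━━┛▒█▓┃ CalendarWidget  
           ┃ ▓ ░▓▓▓ ██▒▓███░▒░┠─────────────────
           ┃█░▒  ▒▓▓▒░░ ▒▒░▒▒▓┃     September 20
           ┃  ▒█▒▓█▓░█▒▓▓▓█▓██┃Mo Tu We Th Fr Sa
           ┃▒░▒▓█░█ ▓▓▓▒█▓▓ ▒▓┃                1
           ┃▒▒▓ ▒▒▓█ █░░ ░▒▒█░┃ 3  4  5  6  7  8
           ┗━━━━━━━━━━━━━━━━━━┃10 11 12 13 14 15


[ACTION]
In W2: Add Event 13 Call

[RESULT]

                                                
    ┏━━━━━━━━━━━━━━━━━━━━━┓                     
    ┃ Sokoban             ┃━━━━━━━━━━━━━━━━━┓   
    ┠─────────────────────┨                 ┃   
    ┃███████              ┃─────────────────┨   
    ┃█   @ █              ┃█▓▓▒█▓▓░▓▓       ┃   
    ┃█ █   █              ┃░█░▓▓▓▒▓▓█       ┃   
    ┃█  █□ █              ┃█░▒▒ ▓▒█▓        ┃   
    ┃█◎ ◎ □█              ┃ ██ ▓███▓        ┃   
    ┃███████              ┃▓█░██ █▒▓▓       ┃   
    ┃Moves: 0  0/2        ┃▓▒░█ █▓▓░█       ┃   
    ┃                     ┃██ ▒█▓██▒▓       ┃   
    ┃                     ┃▒░░┏━━━━━━━━━━━━━━━━━
    ┗━━━━━━━━━━━━━━━━━━━━━┛▒█▓┃ CalendarWidget  
           ┃ ▓ ░▓▓▓ ██▒▓███░▒░┠─────────────────
           ┃█░▒  ▒▓▓▒░░ ▒▒░▒▒▓┃     September 20
           ┃  ▒█▒▓█▓░█▒▓▓▓█▓██┃Mo Tu We Th Fr Sa
           ┃▒░▒▓█░█ ▓▓▓▒█▓▓ ▒▓┃                1
           ┃▒▒▓ ▒▒▓█ █░░ ░▒▒█░┃ 3  4  5  6  7  8
           ┗━━━━━━━━━━━━━━━━━━┃10 11 12 13* 14 1


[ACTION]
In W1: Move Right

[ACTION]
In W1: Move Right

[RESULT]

                                                
    ┏━━━━━━━━━━━━━━━━━━━━━┓                     
    ┃ Sokoban             ┃━━━━━━━━━━━━━━━━━┓   
    ┠─────────────────────┨                 ┃   
    ┃███████              ┃─────────────────┨   
    ┃█    @█              ┃█▓▓▒█▓▓░▓▓       ┃   
    ┃█ █   █              ┃░█░▓▓▓▒▓▓█       ┃   
    ┃█  █□ █              ┃█░▒▒ ▓▒█▓        ┃   
    ┃█◎ ◎ □█              ┃ ██ ▓███▓        ┃   
    ┃███████              ┃▓█░██ █▒▓▓       ┃   
    ┃Moves: 1  0/2        ┃▓▒░█ █▓▓░█       ┃   
    ┃                     ┃██ ▒█▓██▒▓       ┃   
    ┃                     ┃▒░░┏━━━━━━━━━━━━━━━━━
    ┗━━━━━━━━━━━━━━━━━━━━━┛▒█▓┃ CalendarWidget  
           ┃ ▓ ░▓▓▓ ██▒▓███░▒░┠─────────────────
           ┃█░▒  ▒▓▓▒░░ ▒▒░▒▒▓┃     September 20
           ┃  ▒█▒▓█▓░█▒▓▓▓█▓██┃Mo Tu We Th Fr Sa
           ┃▒░▒▓█░█ ▓▓▓▒█▓▓ ▒▓┃                1
           ┃▒▒▓ ▒▒▓█ █░░ ░▒▒█░┃ 3  4  5  6  7  8
           ┗━━━━━━━━━━━━━━━━━━┃10 11 12 13* 14 1


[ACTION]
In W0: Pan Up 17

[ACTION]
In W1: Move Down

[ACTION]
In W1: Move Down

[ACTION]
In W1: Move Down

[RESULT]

                                                
    ┏━━━━━━━━━━━━━━━━━━━━━┓                     
    ┃ Sokoban             ┃━━━━━━━━━━━━━━━━━┓   
    ┠─────────────────────┨                 ┃   
    ┃███████              ┃─────────────────┨   
    ┃█     █              ┃█▓▓▒█▓▓░▓▓       ┃   
    ┃█ █   █              ┃░█░▓▓▓▒▓▓█       ┃   
    ┃█  █□@█              ┃█░▒▒ ▓▒█▓        ┃   
    ┃█◎ ◎ □█              ┃ ██ ▓███▓        ┃   
    ┃███████              ┃▓█░██ █▒▓▓       ┃   
    ┃Moves: 3  0/2        ┃▓▒░█ █▓▓░█       ┃   
    ┃                     ┃██ ▒█▓██▒▓       ┃   
    ┃                     ┃▒░░┏━━━━━━━━━━━━━━━━━
    ┗━━━━━━━━━━━━━━━━━━━━━┛▒█▓┃ CalendarWidget  
           ┃ ▓ ░▓▓▓ ██▒▓███░▒░┠─────────────────
           ┃█░▒  ▒▓▓▒░░ ▒▒░▒▒▓┃     September 20
           ┃  ▒█▒▓█▓░█▒▓▓▓█▓██┃Mo Tu We Th Fr Sa
           ┃▒░▒▓█░█ ▓▓▓▒█▓▓ ▒▓┃                1
           ┃▒▒▓ ▒▒▓█ █░░ ░▒▒█░┃ 3  4  5  6  7  8
           ┗━━━━━━━━━━━━━━━━━━┃10 11 12 13* 14 1


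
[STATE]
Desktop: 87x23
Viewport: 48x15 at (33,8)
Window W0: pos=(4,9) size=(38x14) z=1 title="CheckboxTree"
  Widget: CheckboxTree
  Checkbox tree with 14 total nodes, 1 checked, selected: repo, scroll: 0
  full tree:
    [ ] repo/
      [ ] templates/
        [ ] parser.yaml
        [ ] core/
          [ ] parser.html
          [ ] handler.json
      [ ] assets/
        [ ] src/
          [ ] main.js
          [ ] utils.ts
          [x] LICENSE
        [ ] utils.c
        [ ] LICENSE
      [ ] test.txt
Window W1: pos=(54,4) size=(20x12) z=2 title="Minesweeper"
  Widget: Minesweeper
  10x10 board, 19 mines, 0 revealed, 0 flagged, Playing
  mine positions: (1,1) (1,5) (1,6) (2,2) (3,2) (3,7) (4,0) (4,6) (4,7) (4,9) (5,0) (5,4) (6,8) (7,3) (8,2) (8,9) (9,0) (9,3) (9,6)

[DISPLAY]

                     ┃■■■■■■■■■■        ┃       
━━━━━━━━┓            ┃■■■■■■■■■■        ┃       
        ┃            ┃■■■■■■■■■■        ┃       
────────┨            ┃■■■■■■■■■■        ┃       
        ┃            ┃■■■■■■■■■■        ┃       
        ┃            ┃■■■■■■■■■■        ┃       
        ┃            ┃■■■■■■■■■■        ┃       
        ┃            ┗━━━━━━━━━━━━━━━━━━┛       
        ┃                                       
        ┃                                       
        ┃                                       
        ┃                                       
        ┃                                       
        ┃                                       
━━━━━━━━┛                                       


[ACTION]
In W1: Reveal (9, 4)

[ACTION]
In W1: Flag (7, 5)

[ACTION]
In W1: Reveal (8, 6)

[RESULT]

                     ┃■■■■■■■■■■        ┃       
━━━━━━━━┓            ┃■■■■■■■■■■        ┃       
        ┃            ┃■■■■■■■■■■        ┃       
────────┨            ┃■■■■■■■■■■        ┃       
        ┃            ┃■■■■■■■■■■        ┃       
        ┃            ┃■■■■■■■■■■        ┃       
        ┃            ┃■■■■■⚑■■■■        ┃       
        ┃            ┗━━━━━━━━━━━━━━━━━━┛       
        ┃                                       
        ┃                                       
        ┃                                       
        ┃                                       
        ┃                                       
        ┃                                       
━━━━━━━━┛                                       
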